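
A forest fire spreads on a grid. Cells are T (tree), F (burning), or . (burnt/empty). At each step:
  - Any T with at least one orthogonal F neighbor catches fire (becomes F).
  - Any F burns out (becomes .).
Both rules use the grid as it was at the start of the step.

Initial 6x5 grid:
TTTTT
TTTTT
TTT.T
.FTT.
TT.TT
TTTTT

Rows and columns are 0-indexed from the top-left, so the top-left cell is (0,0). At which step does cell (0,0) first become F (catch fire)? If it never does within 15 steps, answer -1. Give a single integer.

Step 1: cell (0,0)='T' (+3 fires, +1 burnt)
Step 2: cell (0,0)='T' (+6 fires, +3 burnt)
Step 3: cell (0,0)='T' (+6 fires, +6 burnt)
Step 4: cell (0,0)='F' (+5 fires, +6 burnt)
  -> target ignites at step 4
Step 5: cell (0,0)='.' (+3 fires, +5 burnt)
Step 6: cell (0,0)='.' (+2 fires, +3 burnt)
Step 7: cell (0,0)='.' (+0 fires, +2 burnt)
  fire out at step 7

4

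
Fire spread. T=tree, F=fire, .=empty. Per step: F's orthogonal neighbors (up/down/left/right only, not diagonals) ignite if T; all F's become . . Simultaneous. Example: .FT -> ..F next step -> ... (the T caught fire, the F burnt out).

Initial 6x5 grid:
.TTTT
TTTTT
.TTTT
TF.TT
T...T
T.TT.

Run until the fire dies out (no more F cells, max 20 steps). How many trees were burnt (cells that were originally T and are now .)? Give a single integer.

Step 1: +2 fires, +1 burnt (F count now 2)
Step 2: +3 fires, +2 burnt (F count now 3)
Step 3: +5 fires, +3 burnt (F count now 5)
Step 4: +4 fires, +5 burnt (F count now 4)
Step 5: +3 fires, +4 burnt (F count now 3)
Step 6: +2 fires, +3 burnt (F count now 2)
Step 7: +0 fires, +2 burnt (F count now 0)
Fire out after step 7
Initially T: 21, now '.': 28
Total burnt (originally-T cells now '.'): 19

Answer: 19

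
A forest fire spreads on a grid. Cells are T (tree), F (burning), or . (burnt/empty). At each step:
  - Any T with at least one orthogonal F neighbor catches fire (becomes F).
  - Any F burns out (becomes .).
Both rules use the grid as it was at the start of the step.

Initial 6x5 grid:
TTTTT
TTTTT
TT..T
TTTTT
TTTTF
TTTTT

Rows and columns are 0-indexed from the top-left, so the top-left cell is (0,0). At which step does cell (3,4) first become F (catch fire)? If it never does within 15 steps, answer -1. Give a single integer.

Step 1: cell (3,4)='F' (+3 fires, +1 burnt)
  -> target ignites at step 1
Step 2: cell (3,4)='.' (+4 fires, +3 burnt)
Step 3: cell (3,4)='.' (+4 fires, +4 burnt)
Step 4: cell (3,4)='.' (+5 fires, +4 burnt)
Step 5: cell (3,4)='.' (+5 fires, +5 burnt)
Step 6: cell (3,4)='.' (+3 fires, +5 burnt)
Step 7: cell (3,4)='.' (+2 fires, +3 burnt)
Step 8: cell (3,4)='.' (+1 fires, +2 burnt)
Step 9: cell (3,4)='.' (+0 fires, +1 burnt)
  fire out at step 9

1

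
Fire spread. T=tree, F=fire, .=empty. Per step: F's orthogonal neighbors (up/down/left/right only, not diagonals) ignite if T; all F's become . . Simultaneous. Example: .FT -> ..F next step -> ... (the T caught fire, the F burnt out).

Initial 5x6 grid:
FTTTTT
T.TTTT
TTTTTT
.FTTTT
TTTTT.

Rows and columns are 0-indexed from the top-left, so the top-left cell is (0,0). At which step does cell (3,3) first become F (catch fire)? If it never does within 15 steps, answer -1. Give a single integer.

Step 1: cell (3,3)='T' (+5 fires, +2 burnt)
Step 2: cell (3,3)='F' (+6 fires, +5 burnt)
  -> target ignites at step 2
Step 3: cell (3,3)='.' (+5 fires, +6 burnt)
Step 4: cell (3,3)='.' (+5 fires, +5 burnt)
Step 5: cell (3,3)='.' (+3 fires, +5 burnt)
Step 6: cell (3,3)='.' (+1 fires, +3 burnt)
Step 7: cell (3,3)='.' (+0 fires, +1 burnt)
  fire out at step 7

2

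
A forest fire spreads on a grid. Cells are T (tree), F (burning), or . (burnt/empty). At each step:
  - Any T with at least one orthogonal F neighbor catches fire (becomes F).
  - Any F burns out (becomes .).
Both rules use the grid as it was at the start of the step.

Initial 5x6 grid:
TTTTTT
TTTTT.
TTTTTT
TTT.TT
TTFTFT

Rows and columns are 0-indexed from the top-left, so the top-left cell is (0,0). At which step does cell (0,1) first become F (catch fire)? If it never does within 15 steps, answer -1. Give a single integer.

Step 1: cell (0,1)='T' (+5 fires, +2 burnt)
Step 2: cell (0,1)='T' (+5 fires, +5 burnt)
Step 3: cell (0,1)='T' (+6 fires, +5 burnt)
Step 4: cell (0,1)='T' (+5 fires, +6 burnt)
Step 5: cell (0,1)='F' (+4 fires, +5 burnt)
  -> target ignites at step 5
Step 6: cell (0,1)='.' (+1 fires, +4 burnt)
Step 7: cell (0,1)='.' (+0 fires, +1 burnt)
  fire out at step 7

5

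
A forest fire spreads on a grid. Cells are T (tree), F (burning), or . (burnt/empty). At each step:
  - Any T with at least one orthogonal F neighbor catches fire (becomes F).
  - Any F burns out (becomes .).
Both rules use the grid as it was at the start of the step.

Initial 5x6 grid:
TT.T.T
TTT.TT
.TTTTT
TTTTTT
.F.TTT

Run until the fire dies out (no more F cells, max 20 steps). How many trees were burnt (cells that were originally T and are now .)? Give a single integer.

Answer: 22

Derivation:
Step 1: +1 fires, +1 burnt (F count now 1)
Step 2: +3 fires, +1 burnt (F count now 3)
Step 3: +3 fires, +3 burnt (F count now 3)
Step 4: +6 fires, +3 burnt (F count now 6)
Step 5: +4 fires, +6 burnt (F count now 4)
Step 6: +3 fires, +4 burnt (F count now 3)
Step 7: +1 fires, +3 burnt (F count now 1)
Step 8: +1 fires, +1 burnt (F count now 1)
Step 9: +0 fires, +1 burnt (F count now 0)
Fire out after step 9
Initially T: 23, now '.': 29
Total burnt (originally-T cells now '.'): 22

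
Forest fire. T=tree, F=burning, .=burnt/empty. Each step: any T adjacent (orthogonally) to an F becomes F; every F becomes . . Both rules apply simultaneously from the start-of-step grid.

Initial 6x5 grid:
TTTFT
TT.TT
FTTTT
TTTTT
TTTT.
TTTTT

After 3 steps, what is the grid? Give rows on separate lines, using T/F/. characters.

Step 1: 6 trees catch fire, 2 burn out
  TTF.F
  FT.FT
  .FTTT
  FTTTT
  TTTT.
  TTTTT
Step 2: 8 trees catch fire, 6 burn out
  FF...
  .F..F
  ..FFT
  .FTTT
  FTTT.
  TTTTT
Step 3: 5 trees catch fire, 8 burn out
  .....
  .....
  ....F
  ..FFT
  .FTT.
  FTTTT

.....
.....
....F
..FFT
.FTT.
FTTTT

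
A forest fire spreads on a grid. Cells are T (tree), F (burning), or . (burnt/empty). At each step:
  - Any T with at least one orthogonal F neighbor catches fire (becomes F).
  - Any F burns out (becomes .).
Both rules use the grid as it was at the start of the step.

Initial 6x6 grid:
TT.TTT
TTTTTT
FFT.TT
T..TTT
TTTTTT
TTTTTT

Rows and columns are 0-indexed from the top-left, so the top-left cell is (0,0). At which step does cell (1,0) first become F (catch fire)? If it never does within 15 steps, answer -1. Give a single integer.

Step 1: cell (1,0)='F' (+4 fires, +2 burnt)
  -> target ignites at step 1
Step 2: cell (1,0)='.' (+4 fires, +4 burnt)
Step 3: cell (1,0)='.' (+3 fires, +4 burnt)
Step 4: cell (1,0)='.' (+4 fires, +3 burnt)
Step 5: cell (1,0)='.' (+5 fires, +4 burnt)
Step 6: cell (1,0)='.' (+6 fires, +5 burnt)
Step 7: cell (1,0)='.' (+3 fires, +6 burnt)
Step 8: cell (1,0)='.' (+1 fires, +3 burnt)
Step 9: cell (1,0)='.' (+0 fires, +1 burnt)
  fire out at step 9

1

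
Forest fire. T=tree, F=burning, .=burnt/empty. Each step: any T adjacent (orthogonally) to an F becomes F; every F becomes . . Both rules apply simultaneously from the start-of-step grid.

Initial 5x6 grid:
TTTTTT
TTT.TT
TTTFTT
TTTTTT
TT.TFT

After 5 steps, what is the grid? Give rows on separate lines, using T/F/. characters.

Step 1: 6 trees catch fire, 2 burn out
  TTTTTT
  TTT.TT
  TTF.FT
  TTTFFT
  TT.F.F
Step 2: 6 trees catch fire, 6 burn out
  TTTTTT
  TTF.FT
  TF...F
  TTF..F
  TT....
Step 3: 6 trees catch fire, 6 burn out
  TTFTFT
  TF...F
  F.....
  TF....
  TT....
Step 4: 6 trees catch fire, 6 burn out
  TF.F.F
  F.....
  ......
  F.....
  TF....
Step 5: 2 trees catch fire, 6 burn out
  F.....
  ......
  ......
  ......
  F.....

F.....
......
......
......
F.....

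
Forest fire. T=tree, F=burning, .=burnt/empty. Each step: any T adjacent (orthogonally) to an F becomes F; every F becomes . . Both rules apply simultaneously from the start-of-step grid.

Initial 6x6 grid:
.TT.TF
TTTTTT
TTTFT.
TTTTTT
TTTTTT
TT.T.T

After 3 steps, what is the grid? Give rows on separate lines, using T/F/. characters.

Step 1: 6 trees catch fire, 2 burn out
  .TT.F.
  TTTFTF
  TTF.F.
  TTTFTT
  TTTTTT
  TT.T.T
Step 2: 6 trees catch fire, 6 burn out
  .TT...
  TTF.F.
  TF....
  TTF.FT
  TTTFTT
  TT.T.T
Step 3: 8 trees catch fire, 6 burn out
  .TF...
  TF....
  F.....
  TF...F
  TTF.FT
  TT.F.T

.TF...
TF....
F.....
TF...F
TTF.FT
TT.F.T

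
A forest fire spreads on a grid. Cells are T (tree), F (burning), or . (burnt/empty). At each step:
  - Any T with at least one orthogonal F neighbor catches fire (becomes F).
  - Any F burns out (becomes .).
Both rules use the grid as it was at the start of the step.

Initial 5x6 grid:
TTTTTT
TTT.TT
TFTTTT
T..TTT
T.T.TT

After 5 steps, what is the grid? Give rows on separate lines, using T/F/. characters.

Step 1: 3 trees catch fire, 1 burn out
  TTTTTT
  TFT.TT
  F.FTTT
  T..TTT
  T.T.TT
Step 2: 5 trees catch fire, 3 burn out
  TFTTTT
  F.F.TT
  ...FTT
  F..TTT
  T.T.TT
Step 3: 5 trees catch fire, 5 burn out
  F.FTTT
  ....TT
  ....FT
  ...FTT
  F.T.TT
Step 4: 4 trees catch fire, 5 burn out
  ...FTT
  ....FT
  .....F
  ....FT
  ..T.TT
Step 5: 4 trees catch fire, 4 burn out
  ....FT
  .....F
  ......
  .....F
  ..T.FT

....FT
.....F
......
.....F
..T.FT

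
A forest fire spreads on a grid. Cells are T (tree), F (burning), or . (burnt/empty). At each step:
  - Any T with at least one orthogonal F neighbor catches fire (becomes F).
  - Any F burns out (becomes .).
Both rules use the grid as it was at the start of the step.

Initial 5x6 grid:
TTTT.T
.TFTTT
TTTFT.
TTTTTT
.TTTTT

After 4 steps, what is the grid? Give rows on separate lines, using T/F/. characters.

Step 1: 6 trees catch fire, 2 burn out
  TTFT.T
  .F.FTT
  TTF.F.
  TTTFTT
  .TTTTT
Step 2: 7 trees catch fire, 6 burn out
  TF.F.T
  ....FT
  TF....
  TTF.FT
  .TTFTT
Step 3: 7 trees catch fire, 7 burn out
  F....T
  .....F
  F.....
  TF...F
  .TF.FT
Step 4: 4 trees catch fire, 7 burn out
  .....F
  ......
  ......
  F.....
  .F...F

.....F
......
......
F.....
.F...F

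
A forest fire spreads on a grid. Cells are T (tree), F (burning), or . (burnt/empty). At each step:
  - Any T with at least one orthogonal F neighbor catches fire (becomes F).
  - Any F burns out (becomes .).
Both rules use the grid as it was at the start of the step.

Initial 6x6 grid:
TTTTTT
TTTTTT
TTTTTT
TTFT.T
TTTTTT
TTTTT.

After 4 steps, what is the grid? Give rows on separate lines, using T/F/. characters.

Step 1: 4 trees catch fire, 1 burn out
  TTTTTT
  TTTTTT
  TTFTTT
  TF.F.T
  TTFTTT
  TTTTT.
Step 2: 7 trees catch fire, 4 burn out
  TTTTTT
  TTFTTT
  TF.FTT
  F....T
  TF.FTT
  TTFTT.
Step 3: 9 trees catch fire, 7 burn out
  TTFTTT
  TF.FTT
  F...FT
  .....T
  F...FT
  TF.FT.
Step 4: 8 trees catch fire, 9 burn out
  TF.FTT
  F...FT
  .....F
  .....T
  .....F
  F...F.

TF.FTT
F...FT
.....F
.....T
.....F
F...F.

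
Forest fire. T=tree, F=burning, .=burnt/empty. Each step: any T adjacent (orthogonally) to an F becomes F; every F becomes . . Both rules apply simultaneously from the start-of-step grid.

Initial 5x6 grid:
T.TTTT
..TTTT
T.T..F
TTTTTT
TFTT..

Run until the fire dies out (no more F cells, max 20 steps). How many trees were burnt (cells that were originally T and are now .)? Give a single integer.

Step 1: +5 fires, +2 burnt (F count now 5)
Step 2: +6 fires, +5 burnt (F count now 6)
Step 3: +5 fires, +6 burnt (F count now 5)
Step 4: +2 fires, +5 burnt (F count now 2)
Step 5: +1 fires, +2 burnt (F count now 1)
Step 6: +0 fires, +1 burnt (F count now 0)
Fire out after step 6
Initially T: 20, now '.': 29
Total burnt (originally-T cells now '.'): 19

Answer: 19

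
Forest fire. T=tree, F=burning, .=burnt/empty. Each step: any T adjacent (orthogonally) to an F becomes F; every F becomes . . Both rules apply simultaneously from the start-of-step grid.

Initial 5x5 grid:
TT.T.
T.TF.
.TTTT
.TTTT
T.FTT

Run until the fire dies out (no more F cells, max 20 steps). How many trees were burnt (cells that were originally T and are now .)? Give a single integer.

Step 1: +5 fires, +2 burnt (F count now 5)
Step 2: +5 fires, +5 burnt (F count now 5)
Step 3: +2 fires, +5 burnt (F count now 2)
Step 4: +0 fires, +2 burnt (F count now 0)
Fire out after step 4
Initially T: 16, now '.': 21
Total burnt (originally-T cells now '.'): 12

Answer: 12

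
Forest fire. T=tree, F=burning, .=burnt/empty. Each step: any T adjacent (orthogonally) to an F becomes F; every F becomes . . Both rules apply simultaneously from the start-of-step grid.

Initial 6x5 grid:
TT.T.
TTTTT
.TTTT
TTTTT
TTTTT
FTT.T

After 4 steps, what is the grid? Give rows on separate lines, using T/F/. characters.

Step 1: 2 trees catch fire, 1 burn out
  TT.T.
  TTTTT
  .TTTT
  TTTTT
  FTTTT
  .FT.T
Step 2: 3 trees catch fire, 2 burn out
  TT.T.
  TTTTT
  .TTTT
  FTTTT
  .FTTT
  ..F.T
Step 3: 2 trees catch fire, 3 burn out
  TT.T.
  TTTTT
  .TTTT
  .FTTT
  ..FTT
  ....T
Step 4: 3 trees catch fire, 2 burn out
  TT.T.
  TTTTT
  .FTTT
  ..FTT
  ...FT
  ....T

TT.T.
TTTTT
.FTTT
..FTT
...FT
....T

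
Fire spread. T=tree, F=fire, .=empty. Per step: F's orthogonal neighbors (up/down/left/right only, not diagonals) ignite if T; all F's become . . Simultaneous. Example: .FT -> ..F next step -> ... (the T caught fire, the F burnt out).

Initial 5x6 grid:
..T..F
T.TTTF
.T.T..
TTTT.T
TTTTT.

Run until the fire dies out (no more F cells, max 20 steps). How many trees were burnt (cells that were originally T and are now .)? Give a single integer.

Answer: 15

Derivation:
Step 1: +1 fires, +2 burnt (F count now 1)
Step 2: +1 fires, +1 burnt (F count now 1)
Step 3: +2 fires, +1 burnt (F count now 2)
Step 4: +2 fires, +2 burnt (F count now 2)
Step 5: +2 fires, +2 burnt (F count now 2)
Step 6: +3 fires, +2 burnt (F count now 3)
Step 7: +3 fires, +3 burnt (F count now 3)
Step 8: +1 fires, +3 burnt (F count now 1)
Step 9: +0 fires, +1 burnt (F count now 0)
Fire out after step 9
Initially T: 17, now '.': 28
Total burnt (originally-T cells now '.'): 15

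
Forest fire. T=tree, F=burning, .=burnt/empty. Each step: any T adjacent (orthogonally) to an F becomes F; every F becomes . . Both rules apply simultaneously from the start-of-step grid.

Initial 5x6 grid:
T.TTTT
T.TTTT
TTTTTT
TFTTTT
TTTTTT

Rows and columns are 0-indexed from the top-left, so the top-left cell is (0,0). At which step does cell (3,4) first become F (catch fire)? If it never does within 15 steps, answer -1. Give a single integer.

Step 1: cell (3,4)='T' (+4 fires, +1 burnt)
Step 2: cell (3,4)='T' (+5 fires, +4 burnt)
Step 3: cell (3,4)='F' (+5 fires, +5 burnt)
  -> target ignites at step 3
Step 4: cell (3,4)='.' (+6 fires, +5 burnt)
Step 5: cell (3,4)='.' (+4 fires, +6 burnt)
Step 6: cell (3,4)='.' (+2 fires, +4 burnt)
Step 7: cell (3,4)='.' (+1 fires, +2 burnt)
Step 8: cell (3,4)='.' (+0 fires, +1 burnt)
  fire out at step 8

3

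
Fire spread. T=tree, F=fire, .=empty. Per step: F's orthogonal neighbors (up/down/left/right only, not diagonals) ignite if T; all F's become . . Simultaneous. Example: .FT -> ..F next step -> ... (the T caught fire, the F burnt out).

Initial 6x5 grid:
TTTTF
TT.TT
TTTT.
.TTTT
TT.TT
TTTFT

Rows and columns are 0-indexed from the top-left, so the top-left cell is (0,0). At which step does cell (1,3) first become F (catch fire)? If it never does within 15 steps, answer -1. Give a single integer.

Step 1: cell (1,3)='T' (+5 fires, +2 burnt)
Step 2: cell (1,3)='F' (+5 fires, +5 burnt)
  -> target ignites at step 2
Step 3: cell (1,3)='.' (+6 fires, +5 burnt)
Step 4: cell (1,3)='.' (+5 fires, +6 burnt)
Step 5: cell (1,3)='.' (+2 fires, +5 burnt)
Step 6: cell (1,3)='.' (+1 fires, +2 burnt)
Step 7: cell (1,3)='.' (+0 fires, +1 burnt)
  fire out at step 7

2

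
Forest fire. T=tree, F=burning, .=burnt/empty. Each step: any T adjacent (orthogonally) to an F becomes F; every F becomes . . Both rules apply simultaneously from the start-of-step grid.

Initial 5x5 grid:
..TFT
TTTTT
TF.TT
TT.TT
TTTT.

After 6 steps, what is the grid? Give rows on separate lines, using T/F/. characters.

Step 1: 6 trees catch fire, 2 burn out
  ..F.F
  TFTFT
  F..TT
  TF.TT
  TTTT.
Step 2: 6 trees catch fire, 6 burn out
  .....
  F.F.F
  ...FT
  F..TT
  TFTT.
Step 3: 4 trees catch fire, 6 burn out
  .....
  .....
  ....F
  ...FT
  F.FT.
Step 4: 2 trees catch fire, 4 burn out
  .....
  .....
  .....
  ....F
  ...F.
Step 5: 0 trees catch fire, 2 burn out
  .....
  .....
  .....
  .....
  .....
Step 6: 0 trees catch fire, 0 burn out
  .....
  .....
  .....
  .....
  .....

.....
.....
.....
.....
.....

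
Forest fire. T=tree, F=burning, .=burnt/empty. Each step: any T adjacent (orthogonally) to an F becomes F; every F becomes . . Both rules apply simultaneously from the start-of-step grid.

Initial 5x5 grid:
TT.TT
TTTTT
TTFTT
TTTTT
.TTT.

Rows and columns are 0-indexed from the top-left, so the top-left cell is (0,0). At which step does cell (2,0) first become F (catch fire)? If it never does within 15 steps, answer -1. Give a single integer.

Step 1: cell (2,0)='T' (+4 fires, +1 burnt)
Step 2: cell (2,0)='F' (+7 fires, +4 burnt)
  -> target ignites at step 2
Step 3: cell (2,0)='.' (+8 fires, +7 burnt)
Step 4: cell (2,0)='.' (+2 fires, +8 burnt)
Step 5: cell (2,0)='.' (+0 fires, +2 burnt)
  fire out at step 5

2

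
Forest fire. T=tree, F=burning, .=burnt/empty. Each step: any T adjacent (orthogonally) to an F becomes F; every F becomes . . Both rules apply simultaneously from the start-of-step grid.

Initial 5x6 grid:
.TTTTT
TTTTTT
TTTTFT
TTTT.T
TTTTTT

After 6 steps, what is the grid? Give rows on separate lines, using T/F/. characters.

Step 1: 3 trees catch fire, 1 burn out
  .TTTTT
  TTTTFT
  TTTF.F
  TTTT.T
  TTTTTT
Step 2: 6 trees catch fire, 3 burn out
  .TTTFT
  TTTF.F
  TTF...
  TTTF.F
  TTTTTT
Step 3: 7 trees catch fire, 6 burn out
  .TTF.F
  TTF...
  TF....
  TTF...
  TTTFTF
Step 4: 6 trees catch fire, 7 burn out
  .TF...
  TF....
  F.....
  TF....
  TTF.F.
Step 5: 4 trees catch fire, 6 burn out
  .F....
  F.....
  ......
  F.....
  TF....
Step 6: 1 trees catch fire, 4 burn out
  ......
  ......
  ......
  ......
  F.....

......
......
......
......
F.....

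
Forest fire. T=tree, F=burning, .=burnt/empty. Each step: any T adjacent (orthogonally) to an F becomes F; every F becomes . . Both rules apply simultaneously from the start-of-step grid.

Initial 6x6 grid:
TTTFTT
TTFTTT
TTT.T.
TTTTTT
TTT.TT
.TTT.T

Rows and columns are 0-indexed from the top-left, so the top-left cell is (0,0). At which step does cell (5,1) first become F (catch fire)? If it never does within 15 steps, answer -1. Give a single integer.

Step 1: cell (5,1)='T' (+5 fires, +2 burnt)
Step 2: cell (5,1)='T' (+6 fires, +5 burnt)
Step 3: cell (5,1)='T' (+7 fires, +6 burnt)
Step 4: cell (5,1)='T' (+4 fires, +7 burnt)
Step 5: cell (5,1)='F' (+5 fires, +4 burnt)
  -> target ignites at step 5
Step 6: cell (5,1)='.' (+1 fires, +5 burnt)
Step 7: cell (5,1)='.' (+1 fires, +1 burnt)
Step 8: cell (5,1)='.' (+0 fires, +1 burnt)
  fire out at step 8

5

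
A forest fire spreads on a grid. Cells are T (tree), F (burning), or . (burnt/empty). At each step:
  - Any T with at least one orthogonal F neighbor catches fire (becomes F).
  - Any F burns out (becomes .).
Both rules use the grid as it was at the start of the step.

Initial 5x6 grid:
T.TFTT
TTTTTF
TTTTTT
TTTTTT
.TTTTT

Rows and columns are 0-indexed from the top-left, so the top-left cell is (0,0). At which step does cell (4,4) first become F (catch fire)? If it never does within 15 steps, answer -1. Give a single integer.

Step 1: cell (4,4)='T' (+6 fires, +2 burnt)
Step 2: cell (4,4)='T' (+4 fires, +6 burnt)
Step 3: cell (4,4)='T' (+5 fires, +4 burnt)
Step 4: cell (4,4)='F' (+5 fires, +5 burnt)
  -> target ignites at step 4
Step 5: cell (4,4)='.' (+4 fires, +5 burnt)
Step 6: cell (4,4)='.' (+2 fires, +4 burnt)
Step 7: cell (4,4)='.' (+0 fires, +2 burnt)
  fire out at step 7

4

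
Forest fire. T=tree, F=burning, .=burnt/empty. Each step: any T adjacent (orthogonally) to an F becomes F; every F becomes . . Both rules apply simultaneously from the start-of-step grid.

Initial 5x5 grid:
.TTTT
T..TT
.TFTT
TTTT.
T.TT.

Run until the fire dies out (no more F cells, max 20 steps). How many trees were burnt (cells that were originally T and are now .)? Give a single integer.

Step 1: +3 fires, +1 burnt (F count now 3)
Step 2: +5 fires, +3 burnt (F count now 5)
Step 3: +4 fires, +5 burnt (F count now 4)
Step 4: +3 fires, +4 burnt (F count now 3)
Step 5: +1 fires, +3 burnt (F count now 1)
Step 6: +0 fires, +1 burnt (F count now 0)
Fire out after step 6
Initially T: 17, now '.': 24
Total burnt (originally-T cells now '.'): 16

Answer: 16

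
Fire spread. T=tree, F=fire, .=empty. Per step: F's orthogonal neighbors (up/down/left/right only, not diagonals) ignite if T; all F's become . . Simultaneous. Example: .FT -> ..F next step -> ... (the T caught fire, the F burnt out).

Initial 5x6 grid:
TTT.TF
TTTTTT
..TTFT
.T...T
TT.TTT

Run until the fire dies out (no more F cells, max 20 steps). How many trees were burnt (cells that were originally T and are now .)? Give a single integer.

Step 1: +5 fires, +2 burnt (F count now 5)
Step 2: +3 fires, +5 burnt (F count now 3)
Step 3: +2 fires, +3 burnt (F count now 2)
Step 4: +3 fires, +2 burnt (F count now 3)
Step 5: +3 fires, +3 burnt (F count now 3)
Step 6: +1 fires, +3 burnt (F count now 1)
Step 7: +0 fires, +1 burnt (F count now 0)
Fire out after step 7
Initially T: 20, now '.': 27
Total burnt (originally-T cells now '.'): 17

Answer: 17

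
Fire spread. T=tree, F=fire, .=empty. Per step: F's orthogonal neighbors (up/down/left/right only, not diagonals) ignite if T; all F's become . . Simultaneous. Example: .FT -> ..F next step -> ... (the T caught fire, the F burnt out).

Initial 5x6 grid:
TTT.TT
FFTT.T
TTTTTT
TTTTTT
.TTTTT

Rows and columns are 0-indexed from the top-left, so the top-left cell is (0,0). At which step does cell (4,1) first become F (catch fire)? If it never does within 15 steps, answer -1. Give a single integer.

Step 1: cell (4,1)='T' (+5 fires, +2 burnt)
Step 2: cell (4,1)='T' (+5 fires, +5 burnt)
Step 3: cell (4,1)='F' (+3 fires, +5 burnt)
  -> target ignites at step 3
Step 4: cell (4,1)='.' (+3 fires, +3 burnt)
Step 5: cell (4,1)='.' (+3 fires, +3 burnt)
Step 6: cell (4,1)='.' (+3 fires, +3 burnt)
Step 7: cell (4,1)='.' (+2 fires, +3 burnt)
Step 8: cell (4,1)='.' (+1 fires, +2 burnt)
Step 9: cell (4,1)='.' (+0 fires, +1 burnt)
  fire out at step 9

3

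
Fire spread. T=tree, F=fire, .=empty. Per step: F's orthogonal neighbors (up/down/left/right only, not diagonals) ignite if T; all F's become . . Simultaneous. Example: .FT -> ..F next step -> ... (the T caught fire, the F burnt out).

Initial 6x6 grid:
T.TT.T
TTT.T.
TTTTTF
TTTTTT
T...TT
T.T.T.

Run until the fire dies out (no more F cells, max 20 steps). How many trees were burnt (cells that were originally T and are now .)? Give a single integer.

Answer: 23

Derivation:
Step 1: +2 fires, +1 burnt (F count now 2)
Step 2: +4 fires, +2 burnt (F count now 4)
Step 3: +3 fires, +4 burnt (F count now 3)
Step 4: +4 fires, +3 burnt (F count now 4)
Step 5: +4 fires, +4 burnt (F count now 4)
Step 6: +3 fires, +4 burnt (F count now 3)
Step 7: +2 fires, +3 burnt (F count now 2)
Step 8: +1 fires, +2 burnt (F count now 1)
Step 9: +0 fires, +1 burnt (F count now 0)
Fire out after step 9
Initially T: 25, now '.': 34
Total burnt (originally-T cells now '.'): 23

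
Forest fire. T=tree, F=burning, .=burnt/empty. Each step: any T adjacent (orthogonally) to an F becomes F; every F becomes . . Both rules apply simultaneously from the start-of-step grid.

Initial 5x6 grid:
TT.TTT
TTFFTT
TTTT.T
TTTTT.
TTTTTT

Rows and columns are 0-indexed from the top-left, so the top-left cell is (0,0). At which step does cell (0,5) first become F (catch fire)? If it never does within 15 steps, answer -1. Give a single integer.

Step 1: cell (0,5)='T' (+5 fires, +2 burnt)
Step 2: cell (0,5)='T' (+7 fires, +5 burnt)
Step 3: cell (0,5)='F' (+8 fires, +7 burnt)
  -> target ignites at step 3
Step 4: cell (0,5)='.' (+3 fires, +8 burnt)
Step 5: cell (0,5)='.' (+2 fires, +3 burnt)
Step 6: cell (0,5)='.' (+0 fires, +2 burnt)
  fire out at step 6

3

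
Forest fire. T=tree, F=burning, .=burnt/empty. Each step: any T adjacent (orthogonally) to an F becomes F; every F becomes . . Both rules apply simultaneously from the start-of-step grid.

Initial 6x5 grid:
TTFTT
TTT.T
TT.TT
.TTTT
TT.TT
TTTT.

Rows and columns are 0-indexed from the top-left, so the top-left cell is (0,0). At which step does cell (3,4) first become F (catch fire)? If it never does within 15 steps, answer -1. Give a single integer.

Step 1: cell (3,4)='T' (+3 fires, +1 burnt)
Step 2: cell (3,4)='T' (+3 fires, +3 burnt)
Step 3: cell (3,4)='T' (+3 fires, +3 burnt)
Step 4: cell (3,4)='T' (+3 fires, +3 burnt)
Step 5: cell (3,4)='F' (+4 fires, +3 burnt)
  -> target ignites at step 5
Step 6: cell (3,4)='.' (+4 fires, +4 burnt)
Step 7: cell (3,4)='.' (+3 fires, +4 burnt)
Step 8: cell (3,4)='.' (+1 fires, +3 burnt)
Step 9: cell (3,4)='.' (+0 fires, +1 burnt)
  fire out at step 9

5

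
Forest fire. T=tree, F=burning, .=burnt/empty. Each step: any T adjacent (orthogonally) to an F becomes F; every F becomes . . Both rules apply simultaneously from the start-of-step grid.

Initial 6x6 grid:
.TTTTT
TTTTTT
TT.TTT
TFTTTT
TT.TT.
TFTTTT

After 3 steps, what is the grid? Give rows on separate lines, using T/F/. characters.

Step 1: 6 trees catch fire, 2 burn out
  .TTTTT
  TTTTTT
  TF.TTT
  F.FTTT
  TF.TT.
  F.FTTT
Step 2: 5 trees catch fire, 6 burn out
  .TTTTT
  TFTTTT
  F..TTT
  ...FTT
  F..TT.
  ...FTT
Step 3: 7 trees catch fire, 5 burn out
  .FTTTT
  F.FTTT
  ...FTT
  ....FT
  ...FT.
  ....FT

.FTTTT
F.FTTT
...FTT
....FT
...FT.
....FT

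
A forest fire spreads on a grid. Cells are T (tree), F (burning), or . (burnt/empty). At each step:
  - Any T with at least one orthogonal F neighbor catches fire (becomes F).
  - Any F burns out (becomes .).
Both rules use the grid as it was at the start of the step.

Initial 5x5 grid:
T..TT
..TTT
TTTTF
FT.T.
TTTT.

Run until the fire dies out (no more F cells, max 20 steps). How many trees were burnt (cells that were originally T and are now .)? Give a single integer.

Answer: 15

Derivation:
Step 1: +5 fires, +2 burnt (F count now 5)
Step 2: +6 fires, +5 burnt (F count now 6)
Step 3: +4 fires, +6 burnt (F count now 4)
Step 4: +0 fires, +4 burnt (F count now 0)
Fire out after step 4
Initially T: 16, now '.': 24
Total burnt (originally-T cells now '.'): 15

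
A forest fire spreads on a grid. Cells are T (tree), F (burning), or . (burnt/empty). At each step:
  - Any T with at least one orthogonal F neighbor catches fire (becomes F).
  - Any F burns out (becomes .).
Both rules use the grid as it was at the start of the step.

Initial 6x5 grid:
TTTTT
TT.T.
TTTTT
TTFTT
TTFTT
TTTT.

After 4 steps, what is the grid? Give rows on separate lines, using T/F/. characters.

Step 1: 6 trees catch fire, 2 burn out
  TTTTT
  TT.T.
  TTFTT
  TF.FT
  TF.FT
  TTFT.
Step 2: 8 trees catch fire, 6 burn out
  TTTTT
  TT.T.
  TF.FT
  F...F
  F...F
  TF.F.
Step 3: 5 trees catch fire, 8 burn out
  TTTTT
  TF.F.
  F...F
  .....
  .....
  F....
Step 4: 3 trees catch fire, 5 burn out
  TFTFT
  F....
  .....
  .....
  .....
  .....

TFTFT
F....
.....
.....
.....
.....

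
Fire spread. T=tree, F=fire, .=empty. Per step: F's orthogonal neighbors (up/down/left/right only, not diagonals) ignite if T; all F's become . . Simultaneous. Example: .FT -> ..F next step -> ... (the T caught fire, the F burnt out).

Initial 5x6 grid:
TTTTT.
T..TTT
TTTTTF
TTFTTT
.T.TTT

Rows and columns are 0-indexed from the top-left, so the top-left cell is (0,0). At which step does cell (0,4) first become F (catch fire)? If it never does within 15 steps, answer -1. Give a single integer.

Step 1: cell (0,4)='T' (+6 fires, +2 burnt)
Step 2: cell (0,4)='T' (+8 fires, +6 burnt)
Step 3: cell (0,4)='F' (+4 fires, +8 burnt)
  -> target ignites at step 3
Step 4: cell (0,4)='.' (+2 fires, +4 burnt)
Step 5: cell (0,4)='.' (+2 fires, +2 burnt)
Step 6: cell (0,4)='.' (+1 fires, +2 burnt)
Step 7: cell (0,4)='.' (+0 fires, +1 burnt)
  fire out at step 7

3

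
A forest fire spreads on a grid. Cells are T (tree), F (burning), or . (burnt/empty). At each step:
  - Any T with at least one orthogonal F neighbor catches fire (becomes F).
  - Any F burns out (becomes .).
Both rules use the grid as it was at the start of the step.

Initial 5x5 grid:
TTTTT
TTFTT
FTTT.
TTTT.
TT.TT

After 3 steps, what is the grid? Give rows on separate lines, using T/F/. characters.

Step 1: 7 trees catch fire, 2 burn out
  TTFTT
  FF.FT
  .FFT.
  FTTT.
  TT.TT
Step 2: 8 trees catch fire, 7 burn out
  FF.FT
  ....F
  ...F.
  .FFT.
  FT.TT
Step 3: 3 trees catch fire, 8 burn out
  ....F
  .....
  .....
  ...F.
  .F.TT

....F
.....
.....
...F.
.F.TT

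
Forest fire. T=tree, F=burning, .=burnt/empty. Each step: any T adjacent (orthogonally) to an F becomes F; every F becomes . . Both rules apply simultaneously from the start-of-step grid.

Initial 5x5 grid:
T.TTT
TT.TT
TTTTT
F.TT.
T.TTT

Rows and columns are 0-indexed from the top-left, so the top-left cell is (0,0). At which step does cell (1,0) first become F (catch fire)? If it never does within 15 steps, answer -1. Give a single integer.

Step 1: cell (1,0)='T' (+2 fires, +1 burnt)
Step 2: cell (1,0)='F' (+2 fires, +2 burnt)
  -> target ignites at step 2
Step 3: cell (1,0)='.' (+3 fires, +2 burnt)
Step 4: cell (1,0)='.' (+2 fires, +3 burnt)
Step 5: cell (1,0)='.' (+4 fires, +2 burnt)
Step 6: cell (1,0)='.' (+3 fires, +4 burnt)
Step 7: cell (1,0)='.' (+3 fires, +3 burnt)
Step 8: cell (1,0)='.' (+0 fires, +3 burnt)
  fire out at step 8

2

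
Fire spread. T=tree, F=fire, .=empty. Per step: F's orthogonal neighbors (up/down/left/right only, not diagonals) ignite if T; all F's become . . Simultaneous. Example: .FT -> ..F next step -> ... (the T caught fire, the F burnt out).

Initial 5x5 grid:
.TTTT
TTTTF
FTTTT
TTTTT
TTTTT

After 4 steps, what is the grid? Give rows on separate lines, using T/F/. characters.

Step 1: 6 trees catch fire, 2 burn out
  .TTTF
  FTTF.
  .FTTF
  FTTTT
  TTTTT
Step 2: 8 trees catch fire, 6 burn out
  .TTF.
  .FF..
  ..FF.
  .FTTF
  FTTTT
Step 3: 6 trees catch fire, 8 burn out
  .FF..
  .....
  .....
  ..FF.
  .FTTF
Step 4: 2 trees catch fire, 6 burn out
  .....
  .....
  .....
  .....
  ..FF.

.....
.....
.....
.....
..FF.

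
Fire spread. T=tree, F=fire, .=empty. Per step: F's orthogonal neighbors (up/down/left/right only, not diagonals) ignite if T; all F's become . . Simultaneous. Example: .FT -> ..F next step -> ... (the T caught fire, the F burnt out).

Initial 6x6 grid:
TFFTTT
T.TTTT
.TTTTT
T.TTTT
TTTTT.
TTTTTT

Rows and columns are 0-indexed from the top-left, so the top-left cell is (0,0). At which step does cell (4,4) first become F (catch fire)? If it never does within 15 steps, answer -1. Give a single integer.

Step 1: cell (4,4)='T' (+3 fires, +2 burnt)
Step 2: cell (4,4)='T' (+4 fires, +3 burnt)
Step 3: cell (4,4)='T' (+5 fires, +4 burnt)
Step 4: cell (4,4)='T' (+4 fires, +5 burnt)
Step 5: cell (4,4)='T' (+5 fires, +4 burnt)
Step 6: cell (4,4)='F' (+5 fires, +5 burnt)
  -> target ignites at step 6
Step 7: cell (4,4)='.' (+3 fires, +5 burnt)
Step 8: cell (4,4)='.' (+1 fires, +3 burnt)
Step 9: cell (4,4)='.' (+0 fires, +1 burnt)
  fire out at step 9

6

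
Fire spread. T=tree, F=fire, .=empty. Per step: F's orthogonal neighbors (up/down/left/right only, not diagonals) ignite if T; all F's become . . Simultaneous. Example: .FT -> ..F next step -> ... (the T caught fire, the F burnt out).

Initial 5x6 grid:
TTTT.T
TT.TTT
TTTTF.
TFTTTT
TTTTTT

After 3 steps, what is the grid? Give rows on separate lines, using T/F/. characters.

Step 1: 7 trees catch fire, 2 burn out
  TTTT.T
  TT.TFT
  TFTF..
  F.FTFT
  TFTTTT
Step 2: 10 trees catch fire, 7 burn out
  TTTT.T
  TF.F.F
  F.F...
  ...F.F
  F.FTFT
Step 3: 6 trees catch fire, 10 burn out
  TFTF.F
  F.....
  ......
  ......
  ...F.F

TFTF.F
F.....
......
......
...F.F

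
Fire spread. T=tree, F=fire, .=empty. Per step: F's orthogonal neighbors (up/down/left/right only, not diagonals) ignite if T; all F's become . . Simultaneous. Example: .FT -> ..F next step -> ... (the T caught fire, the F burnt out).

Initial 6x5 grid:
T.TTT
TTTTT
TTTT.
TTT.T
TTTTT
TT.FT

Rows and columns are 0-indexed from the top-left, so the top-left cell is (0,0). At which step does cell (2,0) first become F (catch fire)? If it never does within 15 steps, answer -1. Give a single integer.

Step 1: cell (2,0)='T' (+2 fires, +1 burnt)
Step 2: cell (2,0)='T' (+2 fires, +2 burnt)
Step 3: cell (2,0)='T' (+3 fires, +2 burnt)
Step 4: cell (2,0)='T' (+4 fires, +3 burnt)
Step 5: cell (2,0)='T' (+5 fires, +4 burnt)
Step 6: cell (2,0)='F' (+4 fires, +5 burnt)
  -> target ignites at step 6
Step 7: cell (2,0)='.' (+3 fires, +4 burnt)
Step 8: cell (2,0)='.' (+2 fires, +3 burnt)
Step 9: cell (2,0)='.' (+0 fires, +2 burnt)
  fire out at step 9

6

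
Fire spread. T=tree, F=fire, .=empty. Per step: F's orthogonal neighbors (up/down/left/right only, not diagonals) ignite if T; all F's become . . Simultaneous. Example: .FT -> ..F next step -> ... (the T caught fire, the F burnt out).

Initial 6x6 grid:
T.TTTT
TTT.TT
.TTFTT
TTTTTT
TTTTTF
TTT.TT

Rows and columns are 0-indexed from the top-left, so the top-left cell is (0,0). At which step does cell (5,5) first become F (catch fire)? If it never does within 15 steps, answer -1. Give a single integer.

Step 1: cell (5,5)='F' (+6 fires, +2 burnt)
  -> target ignites at step 1
Step 2: cell (5,5)='.' (+8 fires, +6 burnt)
Step 3: cell (5,5)='.' (+6 fires, +8 burnt)
Step 4: cell (5,5)='.' (+6 fires, +6 burnt)
Step 5: cell (5,5)='.' (+3 fires, +6 burnt)
Step 6: cell (5,5)='.' (+1 fires, +3 burnt)
Step 7: cell (5,5)='.' (+0 fires, +1 burnt)
  fire out at step 7

1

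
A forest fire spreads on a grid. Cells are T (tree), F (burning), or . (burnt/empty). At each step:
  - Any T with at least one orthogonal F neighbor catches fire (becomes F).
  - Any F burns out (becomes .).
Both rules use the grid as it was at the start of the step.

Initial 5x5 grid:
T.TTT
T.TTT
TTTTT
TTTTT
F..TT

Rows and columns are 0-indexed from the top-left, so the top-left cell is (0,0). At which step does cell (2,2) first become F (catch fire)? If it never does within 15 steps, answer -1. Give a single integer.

Step 1: cell (2,2)='T' (+1 fires, +1 burnt)
Step 2: cell (2,2)='T' (+2 fires, +1 burnt)
Step 3: cell (2,2)='T' (+3 fires, +2 burnt)
Step 4: cell (2,2)='F' (+3 fires, +3 burnt)
  -> target ignites at step 4
Step 5: cell (2,2)='.' (+4 fires, +3 burnt)
Step 6: cell (2,2)='.' (+4 fires, +4 burnt)
Step 7: cell (2,2)='.' (+2 fires, +4 burnt)
Step 8: cell (2,2)='.' (+1 fires, +2 burnt)
Step 9: cell (2,2)='.' (+0 fires, +1 burnt)
  fire out at step 9

4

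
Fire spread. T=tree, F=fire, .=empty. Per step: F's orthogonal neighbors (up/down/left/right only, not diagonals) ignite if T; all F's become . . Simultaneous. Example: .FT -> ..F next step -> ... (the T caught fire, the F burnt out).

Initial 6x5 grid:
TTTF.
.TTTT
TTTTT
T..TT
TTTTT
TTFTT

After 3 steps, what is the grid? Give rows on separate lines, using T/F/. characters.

Step 1: 5 trees catch fire, 2 burn out
  TTF..
  .TTFT
  TTTTT
  T..TT
  TTFTT
  TF.FT
Step 2: 8 trees catch fire, 5 burn out
  TF...
  .TF.F
  TTTFT
  T..TT
  TF.FT
  F...F
Step 3: 7 trees catch fire, 8 burn out
  F....
  .F...
  TTF.F
  T..FT
  F...F
  .....

F....
.F...
TTF.F
T..FT
F...F
.....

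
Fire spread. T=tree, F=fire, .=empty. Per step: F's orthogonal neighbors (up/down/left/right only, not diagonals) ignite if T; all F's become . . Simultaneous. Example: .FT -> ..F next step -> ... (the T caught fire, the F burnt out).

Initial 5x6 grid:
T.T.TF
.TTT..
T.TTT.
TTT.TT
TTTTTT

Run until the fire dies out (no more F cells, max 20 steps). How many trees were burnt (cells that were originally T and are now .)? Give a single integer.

Answer: 1

Derivation:
Step 1: +1 fires, +1 burnt (F count now 1)
Step 2: +0 fires, +1 burnt (F count now 0)
Fire out after step 2
Initially T: 21, now '.': 10
Total burnt (originally-T cells now '.'): 1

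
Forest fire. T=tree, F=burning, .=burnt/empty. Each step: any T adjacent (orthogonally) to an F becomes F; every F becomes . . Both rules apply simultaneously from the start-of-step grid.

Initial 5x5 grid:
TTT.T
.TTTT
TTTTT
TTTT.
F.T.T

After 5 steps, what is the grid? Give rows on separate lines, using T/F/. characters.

Step 1: 1 trees catch fire, 1 burn out
  TTT.T
  .TTTT
  TTTTT
  FTTT.
  ..T.T
Step 2: 2 trees catch fire, 1 burn out
  TTT.T
  .TTTT
  FTTTT
  .FTT.
  ..T.T
Step 3: 2 trees catch fire, 2 burn out
  TTT.T
  .TTTT
  .FTTT
  ..FT.
  ..T.T
Step 4: 4 trees catch fire, 2 burn out
  TTT.T
  .FTTT
  ..FTT
  ...F.
  ..F.T
Step 5: 3 trees catch fire, 4 burn out
  TFT.T
  ..FTT
  ...FT
  .....
  ....T

TFT.T
..FTT
...FT
.....
....T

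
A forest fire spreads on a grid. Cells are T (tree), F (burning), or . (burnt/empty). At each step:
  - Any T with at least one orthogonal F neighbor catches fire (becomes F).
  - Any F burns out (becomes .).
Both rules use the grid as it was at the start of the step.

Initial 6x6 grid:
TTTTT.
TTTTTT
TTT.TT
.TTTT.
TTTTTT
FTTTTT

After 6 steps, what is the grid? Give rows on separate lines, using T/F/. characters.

Step 1: 2 trees catch fire, 1 burn out
  TTTTT.
  TTTTTT
  TTT.TT
  .TTTT.
  FTTTTT
  .FTTTT
Step 2: 2 trees catch fire, 2 burn out
  TTTTT.
  TTTTTT
  TTT.TT
  .TTTT.
  .FTTTT
  ..FTTT
Step 3: 3 trees catch fire, 2 burn out
  TTTTT.
  TTTTTT
  TTT.TT
  .FTTT.
  ..FTTT
  ...FTT
Step 4: 4 trees catch fire, 3 burn out
  TTTTT.
  TTTTTT
  TFT.TT
  ..FTT.
  ...FTT
  ....FT
Step 5: 6 trees catch fire, 4 burn out
  TTTTT.
  TFTTTT
  F.F.TT
  ...FT.
  ....FT
  .....F
Step 6: 5 trees catch fire, 6 burn out
  TFTTT.
  F.FTTT
  ....TT
  ....F.
  .....F
  ......

TFTTT.
F.FTTT
....TT
....F.
.....F
......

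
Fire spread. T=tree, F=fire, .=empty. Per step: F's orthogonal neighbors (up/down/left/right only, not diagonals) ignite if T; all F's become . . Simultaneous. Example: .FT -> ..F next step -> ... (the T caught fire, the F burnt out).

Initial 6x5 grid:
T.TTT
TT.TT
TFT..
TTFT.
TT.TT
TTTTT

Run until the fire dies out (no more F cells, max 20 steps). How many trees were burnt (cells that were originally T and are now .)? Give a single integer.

Step 1: +5 fires, +2 burnt (F count now 5)
Step 2: +4 fires, +5 burnt (F count now 4)
Step 3: +5 fires, +4 burnt (F count now 5)
Step 4: +3 fires, +5 burnt (F count now 3)
Step 5: +0 fires, +3 burnt (F count now 0)
Fire out after step 5
Initially T: 22, now '.': 25
Total burnt (originally-T cells now '.'): 17

Answer: 17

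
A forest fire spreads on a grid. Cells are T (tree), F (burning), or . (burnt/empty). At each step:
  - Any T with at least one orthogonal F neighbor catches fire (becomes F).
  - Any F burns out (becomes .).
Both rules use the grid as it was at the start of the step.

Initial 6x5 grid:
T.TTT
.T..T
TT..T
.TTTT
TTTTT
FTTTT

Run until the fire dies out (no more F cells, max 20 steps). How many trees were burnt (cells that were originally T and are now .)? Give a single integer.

Step 1: +2 fires, +1 burnt (F count now 2)
Step 2: +2 fires, +2 burnt (F count now 2)
Step 3: +3 fires, +2 burnt (F count now 3)
Step 4: +4 fires, +3 burnt (F count now 4)
Step 5: +4 fires, +4 burnt (F count now 4)
Step 6: +1 fires, +4 burnt (F count now 1)
Step 7: +1 fires, +1 burnt (F count now 1)
Step 8: +1 fires, +1 burnt (F count now 1)
Step 9: +1 fires, +1 burnt (F count now 1)
Step 10: +1 fires, +1 burnt (F count now 1)
Step 11: +1 fires, +1 burnt (F count now 1)
Step 12: +0 fires, +1 burnt (F count now 0)
Fire out after step 12
Initially T: 22, now '.': 29
Total burnt (originally-T cells now '.'): 21

Answer: 21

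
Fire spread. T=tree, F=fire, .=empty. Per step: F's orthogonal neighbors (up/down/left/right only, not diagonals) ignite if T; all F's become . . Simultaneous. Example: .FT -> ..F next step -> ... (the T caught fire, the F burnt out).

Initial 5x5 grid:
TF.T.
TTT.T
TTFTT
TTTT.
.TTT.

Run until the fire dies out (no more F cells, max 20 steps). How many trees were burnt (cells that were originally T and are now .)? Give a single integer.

Step 1: +6 fires, +2 burnt (F count now 6)
Step 2: +6 fires, +6 burnt (F count now 6)
Step 3: +4 fires, +6 burnt (F count now 4)
Step 4: +0 fires, +4 burnt (F count now 0)
Fire out after step 4
Initially T: 17, now '.': 24
Total burnt (originally-T cells now '.'): 16

Answer: 16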